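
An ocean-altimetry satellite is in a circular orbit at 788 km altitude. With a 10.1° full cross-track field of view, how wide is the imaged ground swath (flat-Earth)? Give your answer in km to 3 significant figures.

139 km

Half-angle = 10.1°/2 = 5.05°.
Swath width ≈ 2h·tan(θ/2) = 2 × 788 × tan(5.05°) = 139.3 km.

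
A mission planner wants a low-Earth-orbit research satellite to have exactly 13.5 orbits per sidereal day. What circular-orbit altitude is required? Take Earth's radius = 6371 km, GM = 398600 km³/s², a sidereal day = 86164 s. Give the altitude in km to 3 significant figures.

1070 km

Required period T = 86164 / 13.5 = 6382.5 s.
From T = 2π√(a³/μ): a = (μ T²/4π²)^(1/3) = (398600 × 6382.5² / 4π²)^(1/3) = 7437 km.
Altitude h = a − R = 7437 − 6371 = 1066 km.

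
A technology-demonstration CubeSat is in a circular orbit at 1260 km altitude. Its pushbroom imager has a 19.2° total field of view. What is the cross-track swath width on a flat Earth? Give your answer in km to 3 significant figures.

Half-angle = 19.2°/2 = 9.6°.
Swath width ≈ 2h·tan(θ/2) = 2 × 1260 × tan(9.6°) = 426.2 km.

426 km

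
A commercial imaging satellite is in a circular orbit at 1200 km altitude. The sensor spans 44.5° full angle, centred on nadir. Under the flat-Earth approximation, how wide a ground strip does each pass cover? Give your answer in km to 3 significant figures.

Half-angle = 44.5°/2 = 22.25°.
Swath width ≈ 2h·tan(θ/2) = 2 × 1200 × tan(22.25°) = 981.9 km.

982 km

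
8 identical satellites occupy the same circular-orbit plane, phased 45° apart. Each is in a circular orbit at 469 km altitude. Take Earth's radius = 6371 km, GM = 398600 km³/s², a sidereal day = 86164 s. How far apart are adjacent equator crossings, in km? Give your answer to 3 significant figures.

327 km

Semi-major axis a = 6371 + 469 = 6840 km. Period T = 2π√(a³/μ) = 2π√(6840³/398600) = 5629.8 s = 93.83 min.
Single-satellite node shift = (5629.8/86164) × 360° = 23.52°.
With 8 satellites evenly phased, successive equator crossings are 23.52/8 = 2.940° apart.
That is 2.940 × 111.2 = 327 km at the equator.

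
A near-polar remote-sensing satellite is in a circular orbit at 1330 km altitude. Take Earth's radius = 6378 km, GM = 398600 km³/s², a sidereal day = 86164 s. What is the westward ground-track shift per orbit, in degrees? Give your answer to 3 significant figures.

Semi-major axis a = 6378 + 1330 = 7708 km. Period T = 2π√(a³/μ) = 2π√(7708³/398600) = 6734.8 s = 112.25 min.
During one orbit Earth rotates (6734.8 / 86164) × 360° = 28.14°.

28.1°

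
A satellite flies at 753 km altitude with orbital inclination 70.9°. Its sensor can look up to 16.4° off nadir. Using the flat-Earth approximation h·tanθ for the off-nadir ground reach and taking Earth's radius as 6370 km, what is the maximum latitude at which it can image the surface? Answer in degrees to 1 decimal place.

For a prograde orbit the ground track reaches latitude ±i = ±70.9°.
Sensor half-swath on the ground ≈ 753·tan(16.4°) = 222 km = 1.99° of latitude.
Maximum observable latitude ≈ 70.9 + 1.99 = 72.9°.

72.9°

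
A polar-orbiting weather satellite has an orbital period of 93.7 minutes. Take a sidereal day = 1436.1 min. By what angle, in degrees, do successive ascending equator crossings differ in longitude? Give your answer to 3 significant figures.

23.5°

T = 93.7 min = 5622.0 s.
During one orbit Earth rotates (5622.0 / 86166) × 360° = 23.49°.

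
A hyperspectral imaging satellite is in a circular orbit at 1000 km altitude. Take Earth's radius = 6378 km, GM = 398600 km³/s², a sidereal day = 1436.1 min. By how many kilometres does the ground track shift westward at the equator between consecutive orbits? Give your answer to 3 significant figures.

Semi-major axis a = 6378 + 1000 = 7378 km. Period T = 2π√(a³/μ) = 2π√(7378³/398600) = 6306.9 s = 105.12 min.
During one orbit Earth rotates (6306.9 / 86166) × 360° = 26.35°.
At the equator that is 26.35° × (2π·6378/360) km/° = 26.35 × 111.3 = 2933 km.

2930 km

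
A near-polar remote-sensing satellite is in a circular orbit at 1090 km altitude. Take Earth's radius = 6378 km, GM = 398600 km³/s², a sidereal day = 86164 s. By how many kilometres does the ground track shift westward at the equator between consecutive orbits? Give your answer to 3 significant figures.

Semi-major axis a = 6378 + 1090 = 7468 km. Period T = 2π√(a³/μ) = 2π√(7468³/398600) = 6422.7 s = 107.05 min.
During one orbit Earth rotates (6422.7 / 86164) × 360° = 26.83°.
At the equator that is 26.83° × (2π·6378/360) km/° = 26.83 × 111.3 = 2987 km.

2990 km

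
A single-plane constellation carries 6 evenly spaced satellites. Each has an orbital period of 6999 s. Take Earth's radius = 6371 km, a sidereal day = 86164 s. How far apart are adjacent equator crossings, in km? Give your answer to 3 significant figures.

542 km

Single-satellite node shift = (6999.0/86164) × 360° = 29.24°.
With 6 satellites evenly phased, successive equator crossings are 29.24/6 = 4.874° apart.
That is 4.874 × 111.2 = 542 km at the equator.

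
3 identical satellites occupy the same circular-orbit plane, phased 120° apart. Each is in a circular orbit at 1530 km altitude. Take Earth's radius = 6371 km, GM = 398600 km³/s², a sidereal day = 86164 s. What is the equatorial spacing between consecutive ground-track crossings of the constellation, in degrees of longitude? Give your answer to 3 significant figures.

9.73°

Semi-major axis a = 6371 + 1530 = 7901 km. Period T = 2π√(a³/μ) = 2π√(7901³/398600) = 6989.3 s = 116.49 min.
Single-satellite node shift = (6989.3/86164) × 360° = 29.20°.
With 3 satellites evenly phased, successive equator crossings are 29.20/3 = 9.734° apart.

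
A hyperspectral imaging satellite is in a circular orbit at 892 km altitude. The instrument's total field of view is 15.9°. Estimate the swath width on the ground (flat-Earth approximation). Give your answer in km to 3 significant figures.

249 km

Half-angle = 15.9°/2 = 7.95°.
Swath width ≈ 2h·tan(θ/2) = 2 × 892 × tan(7.95°) = 249.1 km.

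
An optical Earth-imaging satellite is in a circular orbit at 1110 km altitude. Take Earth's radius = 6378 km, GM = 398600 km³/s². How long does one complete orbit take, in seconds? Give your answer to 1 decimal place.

6448.5 seconds

Semi-major axis a = 6378 + 1110 = 7488 km. Period T = 2π√(a³/μ) = 2π√(7488³/398600) = 6448.5 s = 107.48 min.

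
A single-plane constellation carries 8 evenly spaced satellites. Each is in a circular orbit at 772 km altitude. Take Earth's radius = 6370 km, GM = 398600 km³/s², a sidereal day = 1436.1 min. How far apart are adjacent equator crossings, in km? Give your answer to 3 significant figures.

Semi-major axis a = 6370 + 772 = 7142 km. Period T = 2π√(a³/μ) = 2π√(7142³/398600) = 6006.8 s = 100.11 min.
Single-satellite node shift = (6006.8/86166) × 360° = 25.10°.
With 8 satellites evenly phased, successive equator crossings are 25.10/8 = 3.137° apart.
That is 3.137 × 111.2 = 349 km at the equator.

349 km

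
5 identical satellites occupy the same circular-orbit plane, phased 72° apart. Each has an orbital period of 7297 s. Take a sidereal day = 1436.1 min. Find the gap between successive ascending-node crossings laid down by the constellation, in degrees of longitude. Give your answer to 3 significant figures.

Single-satellite node shift = (7297.0/86166) × 360° = 30.49°.
With 5 satellites evenly phased, successive equator crossings are 30.49/5 = 6.097° apart.

6.10°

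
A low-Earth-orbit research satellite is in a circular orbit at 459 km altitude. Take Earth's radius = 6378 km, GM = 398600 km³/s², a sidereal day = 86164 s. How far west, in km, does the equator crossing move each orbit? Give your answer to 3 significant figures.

2620 km

Semi-major axis a = 6378 + 459 = 6837 km. Period T = 2π√(a³/μ) = 2π√(6837³/398600) = 5626.1 s = 93.77 min.
During one orbit Earth rotates (5626.1 / 86164) × 360° = 23.51°.
At the equator that is 23.51° × (2π·6378/360) km/° = 23.51 × 111.3 = 2617 km.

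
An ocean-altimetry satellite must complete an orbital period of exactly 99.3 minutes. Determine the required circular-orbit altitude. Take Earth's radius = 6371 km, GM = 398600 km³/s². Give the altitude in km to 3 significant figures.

732 km

T = 99.3 min = 5958.0 s.
From T = 2π√(a³/μ): a = (μ T²/4π²)^(1/3) = (398600 × 5958.0² / 4π²)^(1/3) = 7103 km.
Altitude h = a − R = 7103 − 6371 = 732 km.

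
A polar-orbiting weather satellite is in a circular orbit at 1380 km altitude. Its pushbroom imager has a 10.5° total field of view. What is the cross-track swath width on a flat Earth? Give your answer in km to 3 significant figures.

254 km

Half-angle = 10.5°/2 = 5.25°.
Swath width ≈ 2h·tan(θ/2) = 2 × 1380 × tan(5.25°) = 253.6 km.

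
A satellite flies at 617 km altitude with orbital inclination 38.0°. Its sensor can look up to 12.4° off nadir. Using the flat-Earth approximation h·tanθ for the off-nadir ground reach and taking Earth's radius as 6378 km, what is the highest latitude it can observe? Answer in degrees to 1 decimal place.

For a prograde orbit the ground track reaches latitude ±i = ±38.0°.
Sensor half-swath on the ground ≈ 617·tan(12.4°) = 136 km = 1.22° of latitude.
Maximum observable latitude ≈ 38.0 + 1.22 = 39.2°.

39.2°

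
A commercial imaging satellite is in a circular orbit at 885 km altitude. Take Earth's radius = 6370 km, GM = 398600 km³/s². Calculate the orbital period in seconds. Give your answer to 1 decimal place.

6149.9 seconds

Semi-major axis a = 6370 + 885 = 7255 km. Period T = 2π√(a³/μ) = 2π√(7255³/398600) = 6149.9 s = 102.50 min.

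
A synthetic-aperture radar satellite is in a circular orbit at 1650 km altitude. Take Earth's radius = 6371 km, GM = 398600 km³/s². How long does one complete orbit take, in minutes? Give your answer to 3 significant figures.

119 min

Semi-major axis a = 6371 + 1650 = 8021 km. Period T = 2π√(a³/μ) = 2π√(8021³/398600) = 7149.1 s = 119.15 min.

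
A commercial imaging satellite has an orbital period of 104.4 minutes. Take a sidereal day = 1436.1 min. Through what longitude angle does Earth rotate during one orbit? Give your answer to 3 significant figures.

T = 104.4 min = 6264.0 s.
During one orbit Earth rotates (6264.0 / 86166) × 360° = 26.17°.

26.2°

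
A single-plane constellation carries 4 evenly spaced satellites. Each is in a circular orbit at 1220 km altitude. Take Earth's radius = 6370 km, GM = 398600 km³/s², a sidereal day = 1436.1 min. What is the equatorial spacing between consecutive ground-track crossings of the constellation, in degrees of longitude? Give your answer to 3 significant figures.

6.87°

Semi-major axis a = 6370 + 1220 = 7590 km. Period T = 2π√(a³/μ) = 2π√(7590³/398600) = 6580.7 s = 109.68 min.
Single-satellite node shift = (6580.7/86166) × 360° = 27.49°.
With 4 satellites evenly phased, successive equator crossings are 27.49/4 = 6.874° apart.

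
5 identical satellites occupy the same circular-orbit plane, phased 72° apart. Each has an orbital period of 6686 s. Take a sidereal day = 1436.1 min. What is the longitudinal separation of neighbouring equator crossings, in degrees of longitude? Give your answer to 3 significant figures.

5.59°

Single-satellite node shift = (6686.0/86166) × 360° = 27.93°.
With 5 satellites evenly phased, successive equator crossings are 27.93/5 = 5.587° apart.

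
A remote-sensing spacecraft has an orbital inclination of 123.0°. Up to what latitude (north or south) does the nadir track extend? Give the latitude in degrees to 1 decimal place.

Retrograde orbit: the ground track reaches ±(180° − i) = ±(180 − 123.0) = ±57.0°.

57.0°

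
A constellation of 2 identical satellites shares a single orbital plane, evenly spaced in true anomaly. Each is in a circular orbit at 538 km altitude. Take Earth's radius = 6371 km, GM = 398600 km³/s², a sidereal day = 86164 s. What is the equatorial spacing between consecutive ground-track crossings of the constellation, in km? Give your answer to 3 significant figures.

Semi-major axis a = 6371 + 538 = 6909 km. Period T = 2π√(a³/μ) = 2π√(6909³/398600) = 5715.2 s = 95.25 min.
Single-satellite node shift = (5715.2/86164) × 360° = 23.88°.
With 2 satellites evenly phased, successive equator crossings are 23.88/2 = 11.939° apart.
That is 11.939 × 111.2 = 1328 km at the equator.

1330 km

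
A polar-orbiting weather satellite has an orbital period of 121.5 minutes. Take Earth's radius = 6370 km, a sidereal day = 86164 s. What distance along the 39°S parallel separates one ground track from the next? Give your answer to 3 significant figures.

T = 121.5 min = 7290.0 s.
Node shift per orbit = (7290.0/86164) × 360° = 30.46°.
Equatorial spacing = 30.46 × 111.2 km/° = 3386 km.
At 39° latitude, spacing = 3386 × cos(39°) = 2632 km.

2630 km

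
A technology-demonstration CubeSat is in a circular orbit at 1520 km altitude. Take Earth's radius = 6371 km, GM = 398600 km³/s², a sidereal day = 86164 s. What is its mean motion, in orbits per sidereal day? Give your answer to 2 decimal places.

12.35

Semi-major axis a = 6371 + 1520 = 7891 km. Period T = 2π√(a³/μ) = 2π√(7891³/398600) = 6976.0 s = 116.27 min.
Orbits per sidereal day = 86164 / 6976.0 = 12.351.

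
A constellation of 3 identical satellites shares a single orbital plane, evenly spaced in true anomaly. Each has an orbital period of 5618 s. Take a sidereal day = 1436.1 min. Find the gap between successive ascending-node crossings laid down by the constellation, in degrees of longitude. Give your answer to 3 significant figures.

Single-satellite node shift = (5618.0/86166) × 360° = 23.47°.
With 3 satellites evenly phased, successive equator crossings are 23.47/3 = 7.824° apart.

7.82°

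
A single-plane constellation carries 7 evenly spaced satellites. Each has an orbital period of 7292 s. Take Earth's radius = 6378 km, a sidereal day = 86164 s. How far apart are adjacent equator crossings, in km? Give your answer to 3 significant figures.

Single-satellite node shift = (7292.0/86164) × 360° = 30.47°.
With 7 satellites evenly phased, successive equator crossings are 30.47/7 = 4.352° apart.
That is 4.352 × 111.3 = 484 km at the equator.

484 km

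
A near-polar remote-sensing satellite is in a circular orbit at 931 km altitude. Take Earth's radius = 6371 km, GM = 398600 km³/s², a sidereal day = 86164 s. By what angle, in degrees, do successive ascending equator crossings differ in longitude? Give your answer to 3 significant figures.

25.9°

Semi-major axis a = 6371 + 931 = 7302 km. Period T = 2π√(a³/μ) = 2π√(7302³/398600) = 6209.7 s = 103.50 min.
During one orbit Earth rotates (6209.7 / 86164) × 360° = 25.94°.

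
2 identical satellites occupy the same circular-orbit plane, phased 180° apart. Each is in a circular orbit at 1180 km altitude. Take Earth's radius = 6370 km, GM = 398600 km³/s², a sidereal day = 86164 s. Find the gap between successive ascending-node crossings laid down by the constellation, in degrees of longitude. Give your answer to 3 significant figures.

13.6°

Semi-major axis a = 6370 + 1180 = 7550 km. Period T = 2π√(a³/μ) = 2π√(7550³/398600) = 6528.8 s = 108.81 min.
Single-satellite node shift = (6528.8/86164) × 360° = 27.28°.
With 2 satellites evenly phased, successive equator crossings are 27.28/2 = 13.639° apart.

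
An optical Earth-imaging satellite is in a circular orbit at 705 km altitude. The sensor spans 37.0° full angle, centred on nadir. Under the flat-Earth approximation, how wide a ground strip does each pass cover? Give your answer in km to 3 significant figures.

472 km

Half-angle = 37.0°/2 = 18.5°.
Swath width ≈ 2h·tan(θ/2) = 2 × 705 × tan(18.5°) = 471.8 km.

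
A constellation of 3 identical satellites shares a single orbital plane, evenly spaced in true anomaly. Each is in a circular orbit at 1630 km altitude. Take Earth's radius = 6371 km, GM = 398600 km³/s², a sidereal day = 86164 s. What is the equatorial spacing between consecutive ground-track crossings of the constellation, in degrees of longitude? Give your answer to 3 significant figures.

9.92°

Semi-major axis a = 6371 + 1630 = 8001 km. Period T = 2π√(a³/μ) = 2π√(8001³/398600) = 7122.4 s = 118.71 min.
Single-satellite node shift = (7122.4/86164) × 360° = 29.76°.
With 3 satellites evenly phased, successive equator crossings are 29.76/3 = 9.919° apart.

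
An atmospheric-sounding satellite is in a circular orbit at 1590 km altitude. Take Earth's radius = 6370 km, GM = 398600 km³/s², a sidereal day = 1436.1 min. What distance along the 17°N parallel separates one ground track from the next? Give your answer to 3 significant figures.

3140 km

Semi-major axis a = 6370 + 1590 = 7960 km. Period T = 2π√(a³/μ) = 2π√(7960³/398600) = 7067.7 s = 117.80 min.
Node shift per orbit = (7067.7/86166) × 360° = 29.53°.
Equatorial spacing = 29.53 × 111.2 km/° = 3283 km.
At 17° latitude, spacing = 3283 × cos(17°) = 3140 km.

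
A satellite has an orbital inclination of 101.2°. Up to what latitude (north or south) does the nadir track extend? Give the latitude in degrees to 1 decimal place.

78.8°

Retrograde orbit: the ground track reaches ±(180° − i) = ±(180 − 101.2) = ±78.8°.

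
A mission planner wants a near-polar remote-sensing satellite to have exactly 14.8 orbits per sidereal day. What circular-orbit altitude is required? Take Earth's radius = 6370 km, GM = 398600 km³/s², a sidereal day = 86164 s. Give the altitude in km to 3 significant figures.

625 km

Required period T = 86164 / 14.8 = 5821.9 s.
From T = 2π√(a³/μ): a = (μ T²/4π²)^(1/3) = (398600 × 5821.9² / 4π²)^(1/3) = 6995 km.
Altitude h = a − R = 6995 − 6370 = 625 km.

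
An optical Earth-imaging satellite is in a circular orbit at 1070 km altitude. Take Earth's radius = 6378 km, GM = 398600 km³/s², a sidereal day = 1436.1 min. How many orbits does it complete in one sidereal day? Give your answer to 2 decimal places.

13.47

Semi-major axis a = 6378 + 1070 = 7448 km. Period T = 2π√(a³/μ) = 2π√(7448³/398600) = 6396.9 s = 106.62 min.
Orbits per sidereal day = 86166 / 6396.9 = 13.470.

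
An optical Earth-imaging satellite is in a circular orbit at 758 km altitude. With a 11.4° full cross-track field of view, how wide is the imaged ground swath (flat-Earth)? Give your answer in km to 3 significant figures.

151 km

Half-angle = 11.4°/2 = 5.7°.
Swath width ≈ 2h·tan(θ/2) = 2 × 758 × tan(5.7°) = 151.3 km.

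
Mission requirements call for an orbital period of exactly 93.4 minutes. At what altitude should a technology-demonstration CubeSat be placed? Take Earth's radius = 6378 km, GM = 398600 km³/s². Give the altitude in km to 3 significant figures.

441 km

T = 93.4 min = 5604.0 s.
From T = 2π√(a³/μ): a = (μ T²/4π²)^(1/3) = (398600 × 5604.0² / 4π²)^(1/3) = 6819 km.
Altitude h = a − R = 6819 − 6378 = 441 km.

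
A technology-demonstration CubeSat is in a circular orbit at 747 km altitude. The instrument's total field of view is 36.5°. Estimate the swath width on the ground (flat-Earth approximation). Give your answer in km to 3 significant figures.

Half-angle = 36.5°/2 = 18.25°.
Swath width ≈ 2h·tan(θ/2) = 2 × 747 × tan(18.25°) = 492.6 km.

493 km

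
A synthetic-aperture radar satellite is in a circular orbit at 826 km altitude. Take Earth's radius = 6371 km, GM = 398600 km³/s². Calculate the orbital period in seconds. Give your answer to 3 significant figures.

6080 seconds

Semi-major axis a = 6371 + 826 = 7197 km. Period T = 2π√(a³/μ) = 2π√(7197³/398600) = 6076.3 s = 101.27 min.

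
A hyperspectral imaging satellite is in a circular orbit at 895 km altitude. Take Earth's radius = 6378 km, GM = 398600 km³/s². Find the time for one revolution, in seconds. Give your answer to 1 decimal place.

6172.8 seconds

Semi-major axis a = 6378 + 895 = 7273 km. Period T = 2π√(a³/μ) = 2π√(7273³/398600) = 6172.8 s = 102.88 min.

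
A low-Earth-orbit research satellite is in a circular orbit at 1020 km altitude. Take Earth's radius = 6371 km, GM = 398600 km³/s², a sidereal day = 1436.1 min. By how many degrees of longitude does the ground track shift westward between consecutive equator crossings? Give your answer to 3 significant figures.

Semi-major axis a = 6371 + 1020 = 7391 km. Period T = 2π√(a³/μ) = 2π√(7391³/398600) = 6323.6 s = 105.39 min.
During one orbit Earth rotates (6323.6 / 86166) × 360° = 26.42°.

26.4°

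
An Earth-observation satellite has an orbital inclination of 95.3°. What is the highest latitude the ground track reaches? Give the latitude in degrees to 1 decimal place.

Retrograde orbit: the ground track reaches ±(180° − i) = ±(180 − 95.3) = ±84.7°.

84.7°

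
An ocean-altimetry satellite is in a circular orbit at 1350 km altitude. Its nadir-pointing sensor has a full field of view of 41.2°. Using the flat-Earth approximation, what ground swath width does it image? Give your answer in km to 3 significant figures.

Half-angle = 41.2°/2 = 20.6°.
Swath width ≈ 2h·tan(θ/2) = 2 × 1350 × tan(20.6°) = 1014.9 km.

1010 km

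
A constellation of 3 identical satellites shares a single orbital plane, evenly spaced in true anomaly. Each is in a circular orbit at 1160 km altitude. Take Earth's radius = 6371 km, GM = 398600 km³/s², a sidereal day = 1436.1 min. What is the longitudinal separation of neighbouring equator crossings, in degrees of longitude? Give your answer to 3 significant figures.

9.06°

Semi-major axis a = 6371 + 1160 = 7531 km. Period T = 2π√(a³/μ) = 2π√(7531³/398600) = 6504.1 s = 108.40 min.
Single-satellite node shift = (6504.1/86166) × 360° = 27.17°.
With 3 satellites evenly phased, successive equator crossings are 27.17/3 = 9.058° apart.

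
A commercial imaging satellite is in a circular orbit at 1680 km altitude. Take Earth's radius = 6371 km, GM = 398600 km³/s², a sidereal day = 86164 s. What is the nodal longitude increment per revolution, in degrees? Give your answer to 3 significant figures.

Semi-major axis a = 6371 + 1680 = 8051 km. Period T = 2π√(a³/μ) = 2π√(8051³/398600) = 7189.3 s = 119.82 min.
During one orbit Earth rotates (7189.3 / 86164) × 360° = 30.04°.

30.0°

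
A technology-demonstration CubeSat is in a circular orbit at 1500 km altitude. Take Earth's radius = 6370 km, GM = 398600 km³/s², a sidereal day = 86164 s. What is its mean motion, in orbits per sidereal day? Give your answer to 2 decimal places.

Semi-major axis a = 6370 + 1500 = 7870 km. Period T = 2π√(a³/μ) = 2π√(7870³/398600) = 6948.2 s = 115.80 min.
Orbits per sidereal day = 86164 / 6948.2 = 12.401.

12.40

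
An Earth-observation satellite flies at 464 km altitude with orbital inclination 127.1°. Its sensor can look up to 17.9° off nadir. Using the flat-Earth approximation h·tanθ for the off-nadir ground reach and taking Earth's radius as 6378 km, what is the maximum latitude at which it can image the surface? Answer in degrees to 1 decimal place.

54.2°

Retrograde orbit: the ground track reaches ±(180° − i) = ±(180 − 127.1) = ±52.9°.
Sensor half-swath on the ground ≈ 464·tan(17.9°) = 150 km = 1.35° of latitude.
Maximum observable latitude ≈ 52.9 + 1.35 = 54.2°.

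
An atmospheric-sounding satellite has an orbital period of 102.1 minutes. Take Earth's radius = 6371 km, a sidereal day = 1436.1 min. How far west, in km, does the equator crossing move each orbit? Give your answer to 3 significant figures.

T = 102.1 min = 6126.0 s.
During one orbit Earth rotates (6126.0 / 86166) × 360° = 25.59°.
At the equator that is 25.59° × (2π·6371/360) km/° = 25.59 × 111.2 = 2846 km.

2850 km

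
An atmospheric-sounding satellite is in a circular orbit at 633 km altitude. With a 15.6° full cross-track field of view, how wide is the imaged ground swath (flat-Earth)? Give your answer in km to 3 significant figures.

173 km

Half-angle = 15.6°/2 = 7.8°.
Swath width ≈ 2h·tan(θ/2) = 2 × 633 × tan(7.8°) = 173.4 km.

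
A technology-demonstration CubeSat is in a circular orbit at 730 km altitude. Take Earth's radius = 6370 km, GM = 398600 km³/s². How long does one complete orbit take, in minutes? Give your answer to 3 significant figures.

Semi-major axis a = 6370 + 730 = 7100 km. Period T = 2π√(a³/μ) = 2π√(7100³/398600) = 5953.9 s = 99.23 min.

99.2 min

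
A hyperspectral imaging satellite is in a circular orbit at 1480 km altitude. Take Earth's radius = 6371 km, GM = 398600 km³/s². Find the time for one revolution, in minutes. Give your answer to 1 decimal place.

Semi-major axis a = 6371 + 1480 = 7851 km. Period T = 2π√(a³/μ) = 2π√(7851³/398600) = 6923.1 s = 115.38 min.

115.4 min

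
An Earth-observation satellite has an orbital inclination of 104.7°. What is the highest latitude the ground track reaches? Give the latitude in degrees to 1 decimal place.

75.3°

Retrograde orbit: the ground track reaches ±(180° − i) = ±(180 − 104.7) = ±75.3°.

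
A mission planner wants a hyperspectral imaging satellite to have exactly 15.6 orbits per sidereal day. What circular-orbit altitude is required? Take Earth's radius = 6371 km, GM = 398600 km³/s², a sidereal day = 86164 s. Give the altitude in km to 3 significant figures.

Required period T = 86164 / 15.6 = 5523.3 s.
From T = 2π√(a³/μ): a = (μ T²/4π²)^(1/3) = (398600 × 5523.3² / 4π²)^(1/3) = 6753 km.
Altitude h = a − R = 6753 − 6371 = 382 km.

382 km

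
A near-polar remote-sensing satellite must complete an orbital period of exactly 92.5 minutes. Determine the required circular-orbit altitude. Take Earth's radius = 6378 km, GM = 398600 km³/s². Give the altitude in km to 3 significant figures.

397 km

T = 92.5 min = 5550.0 s.
From T = 2π√(a³/μ): a = (μ T²/4π²)^(1/3) = (398600 × 5550.0² / 4π²)^(1/3) = 6775 km.
Altitude h = a − R = 6775 − 6378 = 397 km.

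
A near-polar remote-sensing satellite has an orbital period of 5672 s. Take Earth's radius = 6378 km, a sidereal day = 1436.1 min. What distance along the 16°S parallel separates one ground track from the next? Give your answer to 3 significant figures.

Node shift per orbit = (5672.0/86166) × 360° = 23.70°.
Equatorial spacing = 23.70 × 111.3 km/° = 2638 km.
At 16° latitude, spacing = 2638 × cos(16°) = 2536 km.

2540 km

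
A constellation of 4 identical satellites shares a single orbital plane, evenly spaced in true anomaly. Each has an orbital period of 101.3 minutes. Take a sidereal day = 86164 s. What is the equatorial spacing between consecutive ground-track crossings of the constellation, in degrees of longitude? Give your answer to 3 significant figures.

6.35°

T = 101.3 min = 6078.0 s.
Single-satellite node shift = (6078.0/86164) × 360° = 25.39°.
With 4 satellites evenly phased, successive equator crossings are 25.39/4 = 6.349° apart.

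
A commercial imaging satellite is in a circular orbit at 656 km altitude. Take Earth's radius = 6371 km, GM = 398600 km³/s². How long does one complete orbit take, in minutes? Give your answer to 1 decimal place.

Semi-major axis a = 6371 + 656 = 7027 km. Period T = 2π√(a³/μ) = 2π√(7027³/398600) = 5862.3 s = 97.70 min.

97.7 min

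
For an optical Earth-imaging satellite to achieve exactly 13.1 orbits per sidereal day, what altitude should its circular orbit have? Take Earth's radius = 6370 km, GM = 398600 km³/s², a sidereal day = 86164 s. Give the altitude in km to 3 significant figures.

Required period T = 86164 / 13.1 = 6577.4 s.
From T = 2π√(a³/μ): a = (μ T²/4π²)^(1/3) = (398600 × 6577.4² / 4π²)^(1/3) = 7587 km.
Altitude h = a − R = 7587 − 6370 = 1217 km.

1220 km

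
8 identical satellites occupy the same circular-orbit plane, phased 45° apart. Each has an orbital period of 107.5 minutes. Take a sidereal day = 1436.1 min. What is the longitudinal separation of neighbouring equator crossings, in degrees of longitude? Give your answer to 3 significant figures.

3.37°

T = 107.5 min = 6450.0 s.
Single-satellite node shift = (6450.0/86166) × 360° = 26.95°.
With 8 satellites evenly phased, successive equator crossings are 26.95/8 = 3.368° apart.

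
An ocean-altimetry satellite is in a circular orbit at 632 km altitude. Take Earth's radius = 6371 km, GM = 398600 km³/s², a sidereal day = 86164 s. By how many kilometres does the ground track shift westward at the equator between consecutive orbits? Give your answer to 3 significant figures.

Semi-major axis a = 6371 + 632 = 7003 km. Period T = 2π√(a³/μ) = 2π√(7003³/398600) = 5832.3 s = 97.20 min.
During one orbit Earth rotates (5832.3 / 86164) × 360° = 24.37°.
At the equator that is 24.37° × (2π·6371/360) km/° = 24.37 × 111.2 = 2710 km.

2710 km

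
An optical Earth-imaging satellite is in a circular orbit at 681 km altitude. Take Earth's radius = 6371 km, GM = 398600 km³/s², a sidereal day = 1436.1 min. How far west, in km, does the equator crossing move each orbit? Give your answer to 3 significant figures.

Semi-major axis a = 6371 + 681 = 7052 km. Period T = 2π√(a³/μ) = 2π√(7052³/398600) = 5893.6 s = 98.23 min.
During one orbit Earth rotates (5893.6 / 86166) × 360° = 24.62°.
At the equator that is 24.62° × (2π·6371/360) km/° = 24.62 × 111.2 = 2738 km.

2740 km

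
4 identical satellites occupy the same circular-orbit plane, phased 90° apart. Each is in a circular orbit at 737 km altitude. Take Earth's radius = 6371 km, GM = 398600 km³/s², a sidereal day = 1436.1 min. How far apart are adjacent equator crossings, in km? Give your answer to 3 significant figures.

693 km

Semi-major axis a = 6371 + 737 = 7108 km. Period T = 2π√(a³/μ) = 2π√(7108³/398600) = 5963.9 s = 99.40 min.
Single-satellite node shift = (5963.9/86166) × 360° = 24.92°.
With 4 satellites evenly phased, successive equator crossings are 24.92/4 = 6.229° apart.
That is 6.229 × 111.2 = 693 km at the equator.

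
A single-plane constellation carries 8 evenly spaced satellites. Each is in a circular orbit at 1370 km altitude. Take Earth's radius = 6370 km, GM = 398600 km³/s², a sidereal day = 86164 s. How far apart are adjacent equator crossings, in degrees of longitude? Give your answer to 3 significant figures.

3.54°

Semi-major axis a = 6370 + 1370 = 7740 km. Period T = 2π√(a³/μ) = 2π√(7740³/398600) = 6776.8 s = 112.95 min.
Single-satellite node shift = (6776.8/86164) × 360° = 28.31°.
With 8 satellites evenly phased, successive equator crossings are 28.31/8 = 3.539° apart.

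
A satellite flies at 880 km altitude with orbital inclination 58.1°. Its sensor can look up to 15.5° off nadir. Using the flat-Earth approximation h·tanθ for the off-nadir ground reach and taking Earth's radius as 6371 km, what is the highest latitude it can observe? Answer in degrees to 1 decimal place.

60.3°

For a prograde orbit the ground track reaches latitude ±i = ±58.1°.
Sensor half-swath on the ground ≈ 880·tan(15.5°) = 244 km = 2.19° of latitude.
Maximum observable latitude ≈ 58.1 + 2.19 = 60.3°.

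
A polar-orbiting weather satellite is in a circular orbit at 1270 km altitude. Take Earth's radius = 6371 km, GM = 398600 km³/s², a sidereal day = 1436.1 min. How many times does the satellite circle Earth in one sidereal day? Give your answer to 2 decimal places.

12.96

Semi-major axis a = 6371 + 1270 = 7641 km. Period T = 2π√(a³/μ) = 2π√(7641³/398600) = 6647.2 s = 110.79 min.
Orbits per sidereal day = 86166 / 6647.2 = 12.963.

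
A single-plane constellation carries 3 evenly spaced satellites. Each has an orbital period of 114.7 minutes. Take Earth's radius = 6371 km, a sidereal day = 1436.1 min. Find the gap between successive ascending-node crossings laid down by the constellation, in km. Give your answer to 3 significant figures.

T = 114.7 min = 6882.0 s.
Single-satellite node shift = (6882.0/86166) × 360° = 28.75°.
With 3 satellites evenly phased, successive equator crossings are 28.75/3 = 9.584° apart.
That is 9.584 × 111.2 = 1066 km at the equator.

1070 km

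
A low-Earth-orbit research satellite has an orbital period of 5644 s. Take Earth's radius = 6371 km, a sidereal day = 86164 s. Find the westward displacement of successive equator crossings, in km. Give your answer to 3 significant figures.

During one orbit Earth rotates (5644.0 / 86164) × 360° = 23.58°.
At the equator that is 23.58° × (2π·6371/360) km/° = 23.58 × 111.2 = 2622 km.

2620 km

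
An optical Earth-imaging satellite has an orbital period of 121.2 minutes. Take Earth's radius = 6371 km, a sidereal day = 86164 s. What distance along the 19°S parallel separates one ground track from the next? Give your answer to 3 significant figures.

T = 121.2 min = 7272.0 s.
Node shift per orbit = (7272.0/86164) × 360° = 30.38°.
Equatorial spacing = 30.38 × 111.2 km/° = 3378 km.
At 19° latitude, spacing = 3378 × cos(19°) = 3194 km.

3190 km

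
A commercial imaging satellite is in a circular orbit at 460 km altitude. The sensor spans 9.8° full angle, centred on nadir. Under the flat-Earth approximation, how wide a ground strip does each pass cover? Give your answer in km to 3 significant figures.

78.9 km

Half-angle = 9.8°/2 = 4.9°.
Swath width ≈ 2h·tan(θ/2) = 2 × 460 × tan(4.9°) = 78.9 km.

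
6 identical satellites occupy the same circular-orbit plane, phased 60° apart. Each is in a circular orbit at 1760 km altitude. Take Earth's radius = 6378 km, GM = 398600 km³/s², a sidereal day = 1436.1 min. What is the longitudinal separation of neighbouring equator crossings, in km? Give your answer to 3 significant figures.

Semi-major axis a = 6378 + 1760 = 8138 km. Period T = 2π√(a³/μ) = 2π√(8138³/398600) = 7306.1 s = 121.77 min.
Single-satellite node shift = (7306.1/86166) × 360° = 30.52°.
With 6 satellites evenly phased, successive equator crossings are 30.52/6 = 5.087° apart.
That is 5.087 × 111.3 = 566 km at the equator.

566 km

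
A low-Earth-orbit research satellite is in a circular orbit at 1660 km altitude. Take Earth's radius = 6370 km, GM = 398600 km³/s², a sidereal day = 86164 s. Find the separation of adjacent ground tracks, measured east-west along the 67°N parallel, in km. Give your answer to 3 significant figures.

Semi-major axis a = 6370 + 1660 = 8030 km. Period T = 2π√(a³/μ) = 2π√(8030³/398600) = 7161.2 s = 119.35 min.
Node shift per orbit = (7161.2/86164) × 360° = 29.92°.
Equatorial spacing = 29.92 × 111.2 km/° = 3326 km.
At 67° latitude, spacing = 3326 × cos(67°) = 1300 km.

1300 km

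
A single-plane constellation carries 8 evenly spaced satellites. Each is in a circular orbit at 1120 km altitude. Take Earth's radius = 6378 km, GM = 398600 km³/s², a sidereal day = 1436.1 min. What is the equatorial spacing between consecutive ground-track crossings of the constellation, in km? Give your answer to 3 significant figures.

Semi-major axis a = 6378 + 1120 = 7498 km. Period T = 2π√(a³/μ) = 2π√(7498³/398600) = 6461.4 s = 107.69 min.
Single-satellite node shift = (6461.4/86166) × 360° = 27.00°.
With 8 satellites evenly phased, successive equator crossings are 27.00/8 = 3.374° apart.
That is 3.374 × 111.3 = 376 km at the equator.

376 km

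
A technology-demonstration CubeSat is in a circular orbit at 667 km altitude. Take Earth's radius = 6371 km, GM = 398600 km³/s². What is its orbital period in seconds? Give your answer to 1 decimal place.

5876.0 seconds

Semi-major axis a = 6371 + 667 = 7038 km. Period T = 2π√(a³/μ) = 2π√(7038³/398600) = 5876.0 s = 97.93 min.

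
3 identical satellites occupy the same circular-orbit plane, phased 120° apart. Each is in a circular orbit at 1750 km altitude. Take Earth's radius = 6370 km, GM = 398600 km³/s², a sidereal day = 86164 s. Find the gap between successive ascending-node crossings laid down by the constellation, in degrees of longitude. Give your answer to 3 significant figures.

Semi-major axis a = 6370 + 1750 = 8120 km. Period T = 2π√(a³/μ) = 2π√(8120³/398600) = 7281.9 s = 121.37 min.
Single-satellite node shift = (7281.9/86164) × 360° = 30.42°.
With 3 satellites evenly phased, successive equator crossings are 30.42/3 = 10.141° apart.

10.1°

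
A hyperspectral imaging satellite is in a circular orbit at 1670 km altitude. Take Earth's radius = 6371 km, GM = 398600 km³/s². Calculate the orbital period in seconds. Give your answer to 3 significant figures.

7180 seconds

Semi-major axis a = 6371 + 1670 = 8041 km. Period T = 2π√(a³/μ) = 2π√(8041³/398600) = 7175.9 s = 119.60 min.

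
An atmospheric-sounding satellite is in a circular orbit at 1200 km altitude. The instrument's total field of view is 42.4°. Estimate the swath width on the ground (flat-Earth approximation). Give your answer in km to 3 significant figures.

931 km

Half-angle = 42.4°/2 = 21.2°.
Swath width ≈ 2h·tan(θ/2) = 2 × 1200 × tan(21.2°) = 930.9 km.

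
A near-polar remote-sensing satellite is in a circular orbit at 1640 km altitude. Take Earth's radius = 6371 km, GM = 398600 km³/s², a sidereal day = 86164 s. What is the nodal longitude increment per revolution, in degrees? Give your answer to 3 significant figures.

Semi-major axis a = 6371 + 1640 = 8011 km. Period T = 2π√(a³/μ) = 2π√(8011³/398600) = 7135.8 s = 118.93 min.
During one orbit Earth rotates (7135.8 / 86164) × 360° = 29.81°.

29.8°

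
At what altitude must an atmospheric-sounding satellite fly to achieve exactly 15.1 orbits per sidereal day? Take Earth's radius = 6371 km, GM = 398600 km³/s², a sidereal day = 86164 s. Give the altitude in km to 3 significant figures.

531 km

Required period T = 86164 / 15.1 = 5706.2 s.
From T = 2π√(a³/μ): a = (μ T²/4π²)^(1/3) = (398600 × 5706.2² / 4π²)^(1/3) = 6902 km.
Altitude h = a − R = 6902 − 6371 = 531 km.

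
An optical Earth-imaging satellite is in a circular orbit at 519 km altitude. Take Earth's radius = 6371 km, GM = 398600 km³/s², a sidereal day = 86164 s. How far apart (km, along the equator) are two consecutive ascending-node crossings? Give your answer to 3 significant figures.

Semi-major axis a = 6371 + 519 = 6890 km. Period T = 2π√(a³/μ) = 2π√(6890³/398600) = 5691.7 s = 94.86 min.
During one orbit Earth rotates (5691.7 / 86164) × 360° = 23.78°.
At the equator that is 23.78° × (2π·6371/360) km/° = 23.78 × 111.2 = 2644 km.

2640 km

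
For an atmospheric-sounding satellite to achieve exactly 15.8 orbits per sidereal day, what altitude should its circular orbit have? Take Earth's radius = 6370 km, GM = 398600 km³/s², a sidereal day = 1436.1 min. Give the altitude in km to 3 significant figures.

Required period T = 86166 / 15.8 = 5453.5 s.
From T = 2π√(a³/μ): a = (μ T²/4π²)^(1/3) = (398600 × 5453.5² / 4π²)^(1/3) = 6696 km.
Altitude h = a − R = 6696 − 6370 = 326 km.

326 km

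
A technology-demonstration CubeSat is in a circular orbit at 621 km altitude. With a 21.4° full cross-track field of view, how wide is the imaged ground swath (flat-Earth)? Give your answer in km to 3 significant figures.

Half-angle = 21.4°/2 = 10.7°.
Swath width ≈ 2h·tan(θ/2) = 2 × 621 × tan(10.7°) = 234.7 km.

235 km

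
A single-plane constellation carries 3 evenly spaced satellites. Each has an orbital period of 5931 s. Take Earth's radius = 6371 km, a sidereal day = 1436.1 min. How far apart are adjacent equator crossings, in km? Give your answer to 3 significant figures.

918 km

Single-satellite node shift = (5931.0/86166) × 360° = 24.78°.
With 3 satellites evenly phased, successive equator crossings are 24.78/3 = 8.260° apart.
That is 8.260 × 111.2 = 918 km at the equator.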